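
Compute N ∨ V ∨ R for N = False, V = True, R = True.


N = False, V = True, R = True
Step 1: N ∨ V = False OR True = True
Step 2: True ∨ R = True OR True = True
OR is true when at least one operand is true.

True


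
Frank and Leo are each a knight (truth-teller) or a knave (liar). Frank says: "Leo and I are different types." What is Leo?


Frank says: "Leo and I are different types."
Case 1: Frank is a Knight (truth-teller)
  Statement is true → they ARE different → Leo is a Knave
Case 2: Frank is a Knave (liar)
  Statement is false → they are NOT different → Leo is a Knave
In both cases, Leo is a Knave.

Knave


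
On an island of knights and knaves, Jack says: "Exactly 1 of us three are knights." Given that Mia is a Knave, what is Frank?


Jack claims exactly 1 knights among Jack, Mia, Frank.
Given: Mia is a Knave.

Case 1: Jack is a Knight (tells truth)
  Then exactly 1 of the three are knights.
  Counting Jack, Mia: 1 knight(s) so far. Need 0 more → Frank = Knave.
Case 2: Jack is a Knave (lies)
  Then the count is NOT 1.
  If Frank = Knight, count = 1 = 1 → claim would be true, contradicts lie.
  If Frank = Knave, count = 0 ≠ 1 → lie confirmed ✓

Frank is a Knave.

Knave


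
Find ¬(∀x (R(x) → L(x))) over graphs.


Original: ∀x (R(x) → L(x))
Rule: ¬∀→∃, ¬∃→∀, negate predicate.
Negation: ∃x (R(x) ∧ ¬L(x))

∃x (R(x) ∧ ¬L(x))


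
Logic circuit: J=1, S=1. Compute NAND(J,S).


J AND S = 1
NOT(1) = 0

0


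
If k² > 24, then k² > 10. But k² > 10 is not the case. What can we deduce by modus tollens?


Modus tollens: P → Q, ¬Q ⊢ ¬P
P: k² > 24
Q: k² > 10
We have P → Q and Q is false.
By modus tollens, P must be false.

It is not the case that k² > 24


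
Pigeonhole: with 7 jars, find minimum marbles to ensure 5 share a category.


Pigeonhole: to guarantee k in one of n categories, need (k-1)×n + 1.
k = 5, n = 7
Minimum = (5-1) × 7 + 1 = 4 × 7 + 1

29


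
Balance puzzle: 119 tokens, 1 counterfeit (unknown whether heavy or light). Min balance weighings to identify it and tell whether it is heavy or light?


Let n = 119. 238 possibilities (n tokens × lighter/heavier); each weighing has 3 outcomes.
Bound for k weighings: say the first weighing puts j tokens on each pan. If it tips, the 2j weighed tokens remain suspects (each with a known direction) and k-1 weighings give 3^(k-1) outcomes; 3^(k-1) is odd, so 2j ≤ 3^(k-1) - 1. If it balances, the n - 2j unweighed tokens remain with direction unknown: 2(n - 2j) ≤ 3^(k-1) - 1 by the same parity argument. Adding, n ≤ (3^(k-1) - 1) + (3^(k-1) - 1)/2 = (3^k - 3)/2, and the classical three-group strategy achieves this (3 tokens in 2 weighings, 12 in 3, 39 in 4, 120 in 5).
So we need the smallest k with (3^k - 3)/2 ≥ 119.
k = 4: (3^4 - 3)/2 = 39 < 119 ✗
k = 5: (3^5 - 3)/2 = 120 ≥ 119 ✓

5


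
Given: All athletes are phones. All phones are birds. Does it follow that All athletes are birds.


Premise 1: All athletes are phones.
Premise 2: All phones are birds.
Conclusion: All athletes are birds.
Barbara syllogism (AAA-1): All A are B, All B are C → All A are C.
Middle term (phones) distributed in premise 2.

Valid


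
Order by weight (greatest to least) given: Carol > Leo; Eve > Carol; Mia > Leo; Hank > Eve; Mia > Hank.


Constraints: Carol > Leo; Eve > Carol; Mia > Leo; Hank > Eve; Mia > Hank
Method: at each step, the next-highest is the one remaining person who never appears on the smaller side of a constraint between remaining people.
  Step 1: remaining {Hank, Eve, Carol, Leo, Mia}; on the smaller side: {Hank, Eve, Carol, Leo} → Mia is next (Mia > Leo; Mia > Hank).
  Step 2: remaining {Hank, Eve, Carol, Leo}; on the smaller side: {Eve, Carol, Leo} → Hank is next (Hank > Eve).
  Step 3: remaining {Eve, Carol, Leo}; on the smaller side: {Carol, Leo} → Eve is next (Eve > Carol).
  Step 4: remaining {Carol, Leo}; on the smaller side: {Leo} → Carol is next (Carol > Leo).
  Step 5: only Leo remains → lowest.
Final ranking (highest to lowest):

Mia > Hank > Eve > Carol > Leo


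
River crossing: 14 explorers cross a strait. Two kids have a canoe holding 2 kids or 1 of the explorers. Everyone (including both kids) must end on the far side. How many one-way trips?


Per crossing of one of the explorers: kids→, one←, one of the explorers→, one← = 4 trips
14 × 4 = 56, + 1 final kids→ = 57
Minimum trips = 57

57


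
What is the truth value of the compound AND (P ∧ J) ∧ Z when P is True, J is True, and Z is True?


P = True, J = True, Z = True
Step 1: P ∧ J = True AND True = True
Step 2: True ∧ Z = True AND True = True
AND is true only when ALL operands are true.

True


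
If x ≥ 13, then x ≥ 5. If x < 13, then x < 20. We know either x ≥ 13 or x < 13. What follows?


Constructive dilemma: (P → Q) ∧ (R → S), P ∨ R ⊢ Q ∨ S
Premise 1: x ≥ 13 → x ≥ 5
Premise 2: x < 13 → x < 20
Premise 3: x ≥ 13 ∨ x < 13
Case 1: Assuming x ≥ 13, then by Premise 1, x ≥ 5.
Case 2: Assuming x < 13, then by Premise 2, x < 20.
Since one of x ≥ 13 or x < 13 must hold, we get x ≥ 5 or x < 20.

x ≥ 5 or x < 20.


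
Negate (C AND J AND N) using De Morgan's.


De Morgan's law: ¬(P ∧ Q ∧ R) ≡ ¬P ∨ ¬Q ∨ ¬R
¬(C ∧ J ∧ N) = ¬C ∨ ¬J ∨ ¬N

¬C ∨ ¬J ∨ ¬N


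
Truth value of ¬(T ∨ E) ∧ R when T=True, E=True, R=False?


T = True, E = True, R = False
Expression: ¬(T ∨ E) ∧ R
Step 1: T ∨ E = True OR True = True
Step 2: ¬(T ∨ E) = NOT True = False
Step 3: (False) ∧ R = False AND False = False

False


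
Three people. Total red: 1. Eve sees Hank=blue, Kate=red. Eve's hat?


Total red = 1, seen red = 1
Own red = 1 - 1 = 0
Eve's hat is blue.

blue


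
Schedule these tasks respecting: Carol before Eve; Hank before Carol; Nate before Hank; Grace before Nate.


Constraints: Carol before Eve; Hank before Carol; Nate before Hank; Grace before Nate
Method: repeatedly schedule the remaining task that has no remaining task required before it.
  Step 1: remaining {Nate, Eve, Carol, Grace, Hank}; every task except Grace still has a predecessor pending → schedule Grace.
  Step 2: remaining {Nate, Eve, Carol, Hank}; every task except Nate still has a predecessor pending → schedule Nate.
  Step 3: remaining {Eve, Carol, Hank}; every task except Hank still has a predecessor pending → schedule Hank.
  Step 4: remaining {Eve, Carol}; every task except Carol still has a predecessor pending → schedule Carol.
  Step 5: only Eve remains → schedule Eve.
Resulting order:

Grace → Nate → Hank → Carol → Eve


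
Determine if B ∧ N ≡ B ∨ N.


Expression 1: B ∧ N
Expression 2: B ∨ N
Truth table (B N | Expr1 Expr2):
  T T |   T     T
  T F |   F     T   ← differ
  F T |   F     T   ← differ
  F F |   F     F
Counterexample: B=T, N=F gives Expr1 = F but Expr2 = T, so the expressions are NOT logically equivalent.

No


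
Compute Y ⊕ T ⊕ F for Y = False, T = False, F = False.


Y = False, T = False, F = False
Step 1: Y ⊕ T = False XOR False = False
Step 2: False ⊕ F = False XOR False = False
XOR is true when an odd number of operands are true.

False


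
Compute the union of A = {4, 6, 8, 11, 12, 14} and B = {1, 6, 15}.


A = {4, 6, 8, 11, 12, 14}
B = {1, 6, 15}
Operation: union
All elements combined: 1, 4, 6, 8, 11, 12, 14, 15

{1, 4, 6, 8, 11, 12, 14, 15}


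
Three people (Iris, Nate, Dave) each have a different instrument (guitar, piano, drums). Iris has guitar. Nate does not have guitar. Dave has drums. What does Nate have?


From clues:
  Dave → drums
  Iris → guitar
By elimination, Nate gets the remaining.

piano


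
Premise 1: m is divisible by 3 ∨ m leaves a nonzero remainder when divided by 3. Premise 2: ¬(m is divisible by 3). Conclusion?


Disjunctive syllogism: P ∨ Q, ¬P ⊢ Q
Disjunction: m is divisible by 3 ∨ m leaves a nonzero remainder when divided by 3
We know it is not the case that m is divisible by 3.
By disjunctive syllogism, the other disjunct must be true.

m leaves a nonzero remainder when divided by 3


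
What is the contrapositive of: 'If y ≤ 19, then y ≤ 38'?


Original: If y ≤ 19, then y ≤ 38
Contrapositive: If ¬Q, then ¬P
Negate Q: not (y ≤ 38)
Negate P: not (y ≤ 19)

If not (y ≤ 38), then not (y ≤ 19).


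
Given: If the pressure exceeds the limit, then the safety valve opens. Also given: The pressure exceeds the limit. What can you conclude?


Modus ponens: P → Q, P ⊢ Q
P: the pressure exceeds the limit
Q: the safety valve opens
We have P → Q and P is true.
By modus ponens, Q must be true.

The safety valve opens


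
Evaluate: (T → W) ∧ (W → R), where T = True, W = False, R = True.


T = True, W = False, R = True
Step 1: T → W is false only when T=True and W=False. Result: False
Step 2: W → R is false only when W=True and R=False. Result: True
Step 3: False ∧ True = False

False


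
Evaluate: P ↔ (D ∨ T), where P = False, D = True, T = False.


P = False, D = True, T = False
Step 1: D ∨ T = True OR False = True
Step 2: P ↔ (True): true when both sides have same truth value.
Result: False ↔ True = False

False


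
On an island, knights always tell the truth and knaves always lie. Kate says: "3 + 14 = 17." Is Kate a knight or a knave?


Statement: "3 + 14 = 17."
Actual: 3 + 14 = 17
Claimed: 17
Statement is TRUE → Kate tells the truth → Knight

Knight


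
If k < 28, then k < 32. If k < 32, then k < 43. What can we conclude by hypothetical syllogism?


Hypothetical syllogism: P → Q, Q → R ⊢ P → R
Premise 1: k < 28 → k < 32
Premise 2: k < 32 → k < 43
Chain the implications: the middle term (k < 32) links the two.
Conclusion: If k < 28, then k < 43.

If k < 28, then k < 43.


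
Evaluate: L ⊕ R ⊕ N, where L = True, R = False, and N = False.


L = True, R = False, N = False
Step 1: L ⊕ R = True XOR False = True
Step 2: True ⊕ N = True XOR False = True
XOR is true when an odd number of operands are true.

True


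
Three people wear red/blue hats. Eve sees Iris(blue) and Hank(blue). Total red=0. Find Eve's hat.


Total red = 0, seen red = 0
Own red = 0 - 0 = 0
Eve's hat is blue.

blue


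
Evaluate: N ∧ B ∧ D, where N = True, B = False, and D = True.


N = True, B = False, D = True
Step 1: N ∧ B = True AND False = False
Step 2: (False) ∧ D = (False) AND True = False
AND is true only when ALL operands are true.

False


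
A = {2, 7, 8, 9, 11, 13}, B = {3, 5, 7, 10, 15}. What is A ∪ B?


A = {2, 7, 8, 9, 11, 13}
B = {3, 5, 7, 10, 15}
Operation: union
All elements combined: 2, 3, 5, 7, 8, 9, 10, 11, 13, 15

{2, 3, 5, 7, 8, 9, 10, 11, 13, 15}


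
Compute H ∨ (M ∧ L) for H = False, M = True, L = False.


H = False, M = True, L = False
Step 1: M ∧ L = True AND False = False
Step 2: H ∨ False = False OR False = False
AND evaluated first (higher precedence); then OR applied.

False


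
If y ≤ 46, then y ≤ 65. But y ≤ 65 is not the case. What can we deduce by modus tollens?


Modus tollens: P → Q, ¬Q ⊢ ¬P
P: y ≤ 46
Q: y ≤ 65
We have P → Q and Q is false.
By modus tollens, P must be false.

It is not the case that y ≤ 46


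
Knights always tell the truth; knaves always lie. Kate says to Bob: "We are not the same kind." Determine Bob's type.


Kate says: "We are not the same kind."
Case 1: Kate is a Knight (truth-teller)
  Statement is true → they ARE different → Bob is a Knave
Case 2: Kate is a Knave (liar)
  Statement is false → they are NOT different → Bob is a Knave
In both cases, Bob is a Knave.

Knave


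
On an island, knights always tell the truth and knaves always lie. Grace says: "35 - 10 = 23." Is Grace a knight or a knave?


Statement: "35 - 10 = 23."
Actual: 35 - 10 = 25
Claimed: 23
Statement is FALSE → Grace lies → Knave

Knave


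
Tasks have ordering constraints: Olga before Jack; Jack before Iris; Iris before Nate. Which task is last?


Constraints: Olga before Jack; Jack before Iris; Iris before Nate
The last task can have nothing scheduled after it, so it must never appear on the left of a 'before'.
Tasks appearing before some other task: Olga, Jack, Iris.
The only task not in that list is Nate → it is last.

Nate


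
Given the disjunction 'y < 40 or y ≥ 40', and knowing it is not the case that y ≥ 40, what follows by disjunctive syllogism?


Disjunctive syllogism: P ∨ Q, ¬P ⊢ Q
Disjunction: y < 40 ∨ y ≥ 40
We know it is not the case that y ≥ 40.
By disjunctive syllogism, the other disjunct must be true.

y < 40


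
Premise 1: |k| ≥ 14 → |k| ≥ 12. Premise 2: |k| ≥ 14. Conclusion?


Modus ponens: P → Q, P ⊢ Q
P: |k| ≥ 14
Q: |k| ≥ 12
We have P → Q and P is true.
By modus ponens, Q must be true.

|k| ≥ 12


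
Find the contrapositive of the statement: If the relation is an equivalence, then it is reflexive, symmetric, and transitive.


Original: If the relation is an equivalence, then it is reflexive, symmetric, and transitive
Contrapositive: If ¬Q, then ¬P
Negate Q: not (it is reflexive, symmetric, and transitive)
Negate P: not (the relation is an equivalence)

If not (it is reflexive, symmetric, and transitive), then not (the relation is an equivalence).


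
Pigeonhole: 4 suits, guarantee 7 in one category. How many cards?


Pigeonhole: to guarantee k in one of n categories, need (k-1)×n + 1.
k = 7, n = 4
Minimum = (7-1) × 4 + 1 = 6 × 4 + 1

25


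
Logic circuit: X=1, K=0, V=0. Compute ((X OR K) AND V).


X OR K = 1|0 = 1
1 AND 0 = 0

0


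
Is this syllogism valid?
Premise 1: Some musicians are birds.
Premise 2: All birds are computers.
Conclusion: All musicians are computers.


Premise 1: Some musicians are birds.
Premise 2: All birds are computers.
Conclusion: All musicians are computers.
Fallacy: illicit minor. The minor term (musicians) is distributed in the conclusion ('All musicians ...') but undistributed in its premise ('Some musicians are birds' doesn't cover all musicians).
Only 'Some musicians are computers' follows, not 'All'.

Invalid


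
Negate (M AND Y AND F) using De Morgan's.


De Morgan's law: ¬(P ∧ Q ∧ R) ≡ ¬P ∨ ¬Q ∨ ¬R
¬(M ∧ Y ∧ F) = ¬M ∨ ¬Y ∨ ¬F

¬M ∨ ¬Y ∨ ¬F


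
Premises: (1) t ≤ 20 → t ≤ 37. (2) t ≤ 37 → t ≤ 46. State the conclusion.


Hypothetical syllogism: P → Q, Q → R ⊢ P → R
Premise 1: t ≤ 20 → t ≤ 37
Premise 2: t ≤ 37 → t ≤ 46
Chain the implications: the middle term (t ≤ 37) links the two.
Conclusion: If t ≤ 20, then t ≤ 46.

If t ≤ 20, then t ≤ 46.


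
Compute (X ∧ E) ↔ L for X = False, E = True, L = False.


X = False, E = True, L = False
Step 1: X ∧ E = False AND True = False
Step 2: (False) ↔ L: true when both sides have same truth value.
Result: False ↔ False = True

True


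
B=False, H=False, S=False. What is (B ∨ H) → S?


B = False, H = False, S = False
Expression: (B ∨ H) → S
Step 1: B ∨ H = False OR False = False
Step 2: (False) → S = False → False (false only if antecedent True and consequent False) = True

True


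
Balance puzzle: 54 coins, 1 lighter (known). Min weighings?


Each weighing has 3 outcomes (left heavy / balance / right heavy), so k weighings distinguish at most 3^k cases; splitting into three near-equal groups achieves this.
Need 3^k ≥ 54: 3^3 = 27 < 54 ≤ 3^4 = 81
k = ⌈log₃(54)⌉ = 4

4


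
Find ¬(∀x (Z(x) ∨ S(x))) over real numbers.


Original: ∀x (Z(x) ∨ S(x))
Rule: ¬∀→∃, ¬∃→∀, negate predicate.
Negation: ∃x (¬Z(x) ∧ ¬S(x))

∃x (¬Z(x) ∧ ¬S(x))


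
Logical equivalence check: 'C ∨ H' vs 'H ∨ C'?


Expression 1: C ∨ H
Expression 2: H ∨ C
Truth table (C H | Expr1 Expr2):
  T T |   T     T
  T F |   T     T
  F T |   T     T
  F F |   F     F
All 4 rows agree, so the expressions are logically equivalent.

Yes


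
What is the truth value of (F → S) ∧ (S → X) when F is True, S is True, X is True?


F = True, S = True, X = True
Step 1: F → S is false only when F=True and S=False. Result: True
Step 2: S → X is false only when S=True and X=False. Result: True
Step 3: True ∧ True = True

True


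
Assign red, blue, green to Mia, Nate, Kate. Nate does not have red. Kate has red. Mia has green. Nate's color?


From clues:
  Kate → red
  Mia → green
By elimination, Nate gets the remaining.

blue


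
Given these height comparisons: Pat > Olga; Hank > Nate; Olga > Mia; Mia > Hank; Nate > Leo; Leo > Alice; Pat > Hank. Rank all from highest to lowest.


Constraints: Pat > Olga; Hank > Nate; Olga > Mia; Mia > Hank; Nate > Leo; Leo > Alice; Pat > Hank
Method: at each step, the next-highest is the one remaining person who never appears on the smaller side of a constraint between remaining people.
  Step 1: remaining {Pat, Alice, Mia, Leo, Olga, Nate, Hank}; on the smaller side: {Alice, Mia, Leo, Olga, Nate, Hank} → Pat is next (Pat > Olga; Pat > Hank).
  Step 2: remaining {Alice, Mia, Leo, Olga, Nate, Hank}; on the smaller side: {Alice, Mia, Leo, Nate, Hank} → Olga is next (Olga > Mia).
  Step 3: remaining {Alice, Mia, Leo, Nate, Hank}; on the smaller side: {Alice, Leo, Nate, Hank} → Mia is next (Mia > Hank).
  Step 4: remaining {Alice, Leo, Nate, Hank}; on the smaller side: {Alice, Leo, Nate} → Hank is next (Hank > Nate).
  Step 5: remaining {Alice, Leo, Nate}; on the smaller side: {Alice, Leo} → Nate is next (Nate > Leo).
  Step 6: remaining {Alice, Leo}; on the smaller side: {Alice} → Leo is next (Leo > Alice).
  Step 7: only Alice remains → lowest.
Final ranking (highest to lowest):

Pat > Olga > Mia > Hank > Nate > Leo > Alice


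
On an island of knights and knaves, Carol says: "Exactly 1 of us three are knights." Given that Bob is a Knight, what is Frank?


Carol claims exactly 1 knights among Carol, Bob, Frank.
Given: Bob is a Knight.

Case 1: Carol is a Knight (tells truth)
  Then exactly 1 of the three are knights.
  Counting Carol, Bob: 2 knight(s) so far. Need -1 more → impossible.
Case 2: Carol is a Knave (lies)
  Then the count is NOT 1.
  If Frank = Knave, count = 1 = 1 → claim would be true, contradicts lie.
  If Frank = Knight, count = 2 ≠ 1 → lie confirmed ✓

Frank is a Knight.

Knight


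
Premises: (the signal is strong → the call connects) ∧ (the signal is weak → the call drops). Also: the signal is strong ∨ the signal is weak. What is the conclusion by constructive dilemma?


Constructive dilemma: (P → Q) ∧ (R → S), P ∨ R ⊢ Q ∨ S
Premise 1: the signal is strong → the call connects
Premise 2: the signal is weak → the call drops
Premise 3: the signal is strong ∨ the signal is weak
Case 1: Assuming the signal is strong, then by Premise 1, the call connects.
Case 2: Assuming the signal is weak, then by Premise 2, the call drops.
Since one of the signal is strong or the signal is weak must hold, we get the call connects or the call drops.

The call connects or the call drops.


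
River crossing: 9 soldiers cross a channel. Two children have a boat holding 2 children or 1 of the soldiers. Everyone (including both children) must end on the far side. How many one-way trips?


Per crossing of one of the soldiers: children→, one←, one of the soldiers→, one← = 4 trips
9 × 4 = 36, + 1 final children→ = 37
Minimum trips = 37

37


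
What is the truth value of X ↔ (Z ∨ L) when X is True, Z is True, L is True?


X = True, Z = True, L = True
Step 1: Z ∨ L = True OR True = True
Step 2: X ↔ (True): true when both sides have same truth value.
Result: True ↔ True = True

True


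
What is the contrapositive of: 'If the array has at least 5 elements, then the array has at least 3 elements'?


Original: If the array has at least 5 elements, then the array has at least 3 elements
Contrapositive: If ¬Q, then ¬P
Negate Q: not (the array has at least 3 elements)
Negate P: not (the array has at least 5 elements)

If not (the array has at least 3 elements), then not (the array has at least 5 elements).


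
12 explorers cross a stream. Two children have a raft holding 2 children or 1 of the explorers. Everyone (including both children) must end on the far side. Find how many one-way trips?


Per crossing of one of the explorers: children→, one←, one of the explorers→, one← = 4 trips
12 × 4 = 48, + 1 final children→ = 49
Minimum trips = 49

49


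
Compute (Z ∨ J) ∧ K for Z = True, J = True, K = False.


Z = True, J = True, K = False
Step 1: Z ∨ J = True OR True = True
Step 2: True ∧ K = True AND False = False
OR is true when at least one operand is true; AND requires both.

False


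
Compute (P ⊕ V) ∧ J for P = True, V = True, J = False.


P = True, V = True, J = False
Step 1: P ⊕ V = True XOR True = False
Step 2: False ∧ J = False AND False = False
XOR true when exactly one of P,V is true; then AND with J.

False


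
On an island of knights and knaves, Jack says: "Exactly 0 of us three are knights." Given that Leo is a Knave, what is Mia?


Jack claims exactly 0 knights among Jack, Leo, Mia.
Given: Leo is a Knave.

Case 1: Jack is a Knight (tells truth)
  Then exactly 0 of the three are knights.
  Counting Jack, Leo: 1 knight(s) so far. Need -1 more → impossible.
Case 2: Jack is a Knave (lies)
  Then the count is NOT 0.
  If Mia = Knave, count = 0 = 0 → claim would be true, contradicts lie.
  If Mia = Knight, count = 1 ≠ 0 → lie confirmed ✓

Mia is a Knight.

Knight


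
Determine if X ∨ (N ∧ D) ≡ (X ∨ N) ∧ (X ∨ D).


Expression 1: X ∨ (N ∧ D)
Expression 2: (X ∨ N) ∧ (X ∨ D)
Truth table (X N D | Expr1 Expr2):
  T T T |   T     T
  T T F |   T     T
  T F T |   T     T
  T F F |   T     T
  F T T |   T     T
  F T F |   F     F
  F F T |   F     F
  F F F |   F     F
All 8 rows agree, so the expressions are logically equivalent.

Yes


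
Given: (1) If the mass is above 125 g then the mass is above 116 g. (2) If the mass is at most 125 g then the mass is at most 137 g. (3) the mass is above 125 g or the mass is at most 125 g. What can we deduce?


Constructive dilemma: (P → Q) ∧ (R → S), P ∨ R ⊢ Q ∨ S
Premise 1: the mass is above 125 g → the mass is above 116 g
Premise 2: the mass is at most 125 g → the mass is at most 137 g
Premise 3: the mass is above 125 g ∨ the mass is at most 125 g
Case 1: Assuming the mass is above 125 g, then by Premise 1, the mass is above 116 g.
Case 2: Assuming the mass is at most 125 g, then by Premise 2, the mass is at most 137 g.
Since one of the mass is above 125 g or the mass is at most 125 g must hold, we get the mass is above 116 g or the mass is at most 137 g.

The mass is above 116 g or the mass is at most 137 g.


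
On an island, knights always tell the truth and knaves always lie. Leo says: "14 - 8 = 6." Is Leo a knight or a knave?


Statement: "14 - 8 = 6."
Actual: 14 - 8 = 6
Claimed: 6
Statement is TRUE → Leo tells the truth → Knight

Knight


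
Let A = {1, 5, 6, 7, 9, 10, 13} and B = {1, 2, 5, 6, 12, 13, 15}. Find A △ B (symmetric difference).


A = {1, 5, 6, 7, 9, 10, 13}
B = {1, 2, 5, 6, 12, 13, 15}
Operation: symmetric difference
In A only: [7, 9, 10], in B only: [2, 12, 15]

{2, 7, 9, 10, 12, 15}


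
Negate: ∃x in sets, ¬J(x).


Original: ∃x ¬J(x)
Rule: ¬∀→∃, ¬∃→∀, negate predicate.
Negation: ∀x J(x)

∀x J(x)


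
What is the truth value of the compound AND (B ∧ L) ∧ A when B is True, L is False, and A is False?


B = True, L = False, A = False
Step 1: B ∧ L = True AND False = False
Step 2: False ∧ A = False AND False = False
AND is true only when ALL operands are true.

False


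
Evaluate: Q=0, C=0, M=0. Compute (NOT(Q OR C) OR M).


Q OR C = 0
NOT(0) = 1
1 OR 0 = 1

1


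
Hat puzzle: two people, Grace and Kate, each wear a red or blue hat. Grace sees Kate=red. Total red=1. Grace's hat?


Total red = 1, Kate = red
Red accounted for: 1
Remaining for Grace: 0
Grace's hat is blue.

blue


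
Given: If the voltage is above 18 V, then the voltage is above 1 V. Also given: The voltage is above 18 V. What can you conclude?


Modus ponens: P → Q, P ⊢ Q
P: the voltage is above 18 V
Q: the voltage is above 1 V
We have P → Q and P is true.
By modus ponens, Q must be true.

The voltage is above 1 V


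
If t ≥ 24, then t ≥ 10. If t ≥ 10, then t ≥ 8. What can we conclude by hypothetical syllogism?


Hypothetical syllogism: P → Q, Q → R ⊢ P → R
Premise 1: t ≥ 24 → t ≥ 10
Premise 2: t ≥ 10 → t ≥ 8
Chain the implications: the middle term (t ≥ 10) links the two.
Conclusion: If t ≥ 24, then t ≥ 8.

If t ≥ 24, then t ≥ 8.


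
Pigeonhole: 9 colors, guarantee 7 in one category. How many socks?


Pigeonhole: to guarantee k in one of n categories, need (k-1)×n + 1.
k = 7, n = 9
Minimum = (7-1) × 9 + 1 = 6 × 9 + 1

55


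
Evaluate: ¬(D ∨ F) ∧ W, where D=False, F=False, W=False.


D = False, F = False, W = False
Expression: ¬(D ∨ F) ∧ W
Step 1: D ∨ F = False OR False = False
Step 2: ¬(D ∨ F) = NOT False = True
Step 3: (True) ∧ W = True AND False = False

False


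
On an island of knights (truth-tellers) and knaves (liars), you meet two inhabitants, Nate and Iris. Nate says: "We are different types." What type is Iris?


Nate says: "We are different types."
Case 1: Nate is a Knight (truth-teller)
  Statement is true → they ARE different → Iris is a Knave
Case 2: Nate is a Knave (liar)
  Statement is false → they are NOT different → Iris is a Knave
In both cases, Iris is a Knave.

Knave


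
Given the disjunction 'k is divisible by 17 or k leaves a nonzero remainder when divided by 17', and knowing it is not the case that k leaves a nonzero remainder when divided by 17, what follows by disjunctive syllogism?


Disjunctive syllogism: P ∨ Q, ¬P ⊢ Q
Disjunction: k is divisible by 17 ∨ k leaves a nonzero remainder when divided by 17
We know it is not the case that k leaves a nonzero remainder when divided by 17.
By disjunctive syllogism, the other disjunct must be true.

k is divisible by 17


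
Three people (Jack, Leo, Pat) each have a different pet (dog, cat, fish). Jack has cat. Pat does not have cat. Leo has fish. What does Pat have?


From clues:
  Leo → fish
  Jack → cat
By elimination, Pat gets the remaining.

dog


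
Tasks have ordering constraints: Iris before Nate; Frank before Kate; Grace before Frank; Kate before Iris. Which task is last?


Constraints: Iris before Nate; Frank before Kate; Grace before Frank; Kate before Iris
The last task can have nothing scheduled after it, so it must never appear on the left of a 'before'.
Tasks appearing before some other task: Iris, Frank, Grace, Kate.
The only task not in that list is Nate → it is last.

Nate


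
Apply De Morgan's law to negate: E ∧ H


De Morgan's law: ¬(P ∧ Q) ≡ ¬P ∨ ¬Q
¬(E ∧ H) = ¬E ∨ ¬H

¬E ∨ ¬H


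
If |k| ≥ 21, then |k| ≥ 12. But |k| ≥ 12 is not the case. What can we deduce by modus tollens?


Modus tollens: P → Q, ¬Q ⊢ ¬P
P: |k| ≥ 21
Q: |k| ≥ 12
We have P → Q and Q is false.
By modus tollens, P must be false.

It is not the case that |k| ≥ 21


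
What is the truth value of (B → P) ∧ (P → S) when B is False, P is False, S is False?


B = False, P = False, S = False
Step 1: B → P is false only when B=True and P=False. Result: True
Step 2: P → S is false only when P=True and S=False. Result: True
Step 3: True ∧ True = True

True


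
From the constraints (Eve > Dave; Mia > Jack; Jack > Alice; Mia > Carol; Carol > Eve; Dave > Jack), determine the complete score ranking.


Constraints: Eve > Dave; Mia > Jack; Jack > Alice; Mia > Carol; Carol > Eve; Dave > Jack
Method: at each step, the next-highest is the one remaining person who never appears on the smaller side of a constraint between remaining people.
  Step 1: remaining {Eve, Alice, Mia, Carol, Jack, Dave}; on the smaller side: {Eve, Alice, Carol, Jack, Dave} → Mia is next (Mia > Jack; Mia > Carol).
  Step 2: remaining {Eve, Alice, Carol, Jack, Dave}; on the smaller side: {Eve, Alice, Jack, Dave} → Carol is next (Carol > Eve).
  Step 3: remaining {Eve, Alice, Jack, Dave}; on the smaller side: {Alice, Jack, Dave} → Eve is next (Eve > Dave).
  Step 4: remaining {Alice, Jack, Dave}; on the smaller side: {Alice, Jack} → Dave is next (Dave > Jack).
  Step 5: remaining {Alice, Jack}; on the smaller side: {Alice} → Jack is next (Jack > Alice).
  Step 6: only Alice remains → lowest.
Final ranking (highest to lowest):

Mia > Carol > Eve > Dave > Jack > Alice


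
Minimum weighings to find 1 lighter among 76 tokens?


Each weighing has 3 outcomes (left heavy / balance / right heavy), so k weighings distinguish at most 3^k cases; splitting into three near-equal groups achieves this.
Need 3^k ≥ 76: 3^3 = 27 < 76 ≤ 3^4 = 81
k = ⌈log₃(76)⌉ = 4

4


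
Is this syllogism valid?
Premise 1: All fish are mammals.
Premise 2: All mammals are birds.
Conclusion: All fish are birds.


Premise 1: All fish are mammals.
Premise 2: All mammals are birds.
Conclusion: All fish are birds.
Barbara syllogism (AAA-1): All A are B, All B are C → All A are C.
Middle term (mammals) distributed in premise 2.

Valid


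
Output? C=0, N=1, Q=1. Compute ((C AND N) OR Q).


C AND N = 0&1 = 0
0 OR 1 = 1

1


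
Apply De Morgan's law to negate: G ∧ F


De Morgan's law: ¬(P ∧ Q) ≡ ¬P ∨ ¬Q
¬(G ∧ F) = ¬G ∨ ¬F

¬G ∨ ¬F


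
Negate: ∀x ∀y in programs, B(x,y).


Original: ∀x ∀y B(x,y)
Rule: ¬∀→∃, ¬∃→∀, negate predicate.
Negation: ∃x ∃y ¬B(x,y)

∃x ∃y ¬B(x,y)


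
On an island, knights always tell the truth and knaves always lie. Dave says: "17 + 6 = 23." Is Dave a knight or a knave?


Statement: "17 + 6 = 23."
Actual: 17 + 6 = 23
Claimed: 23
Statement is TRUE → Dave tells the truth → Knight

Knight


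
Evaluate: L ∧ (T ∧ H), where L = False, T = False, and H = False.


L = False, T = False, H = False
Step 1: T ∧ H = False AND False = False
Step 2: L ∧ False = False AND False = False
AND is true only when ALL operands are true.

False


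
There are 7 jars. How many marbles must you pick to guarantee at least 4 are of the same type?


Pigeonhole: to guarantee k in one of n categories, need (k-1)×n + 1.
k = 4, n = 7
Minimum = (4-1) × 7 + 1 = 3 × 7 + 1

22


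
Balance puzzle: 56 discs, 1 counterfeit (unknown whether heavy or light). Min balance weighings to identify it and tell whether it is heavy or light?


Let n = 56. 112 possibilities (n discs × lighter/heavier); each weighing has 3 outcomes.
Bound for k weighings: say the first weighing puts j discs on each pan. If it tips, the 2j weighed discs remain suspects (each with a known direction) and k-1 weighings give 3^(k-1) outcomes; 3^(k-1) is odd, so 2j ≤ 3^(k-1) - 1. If it balances, the n - 2j unweighed discs remain with direction unknown: 2(n - 2j) ≤ 3^(k-1) - 1 by the same parity argument. Adding, n ≤ (3^(k-1) - 1) + (3^(k-1) - 1)/2 = (3^k - 3)/2, and the classical three-group strategy achieves this (3 discs in 2 weighings, 12 in 3, 39 in 4, 120 in 5).
So we need the smallest k with (3^k - 3)/2 ≥ 56.
k = 4: (3^4 - 3)/2 = 39 < 56 ✗
k = 5: (3^5 - 3)/2 = 120 ≥ 56 ✓

5


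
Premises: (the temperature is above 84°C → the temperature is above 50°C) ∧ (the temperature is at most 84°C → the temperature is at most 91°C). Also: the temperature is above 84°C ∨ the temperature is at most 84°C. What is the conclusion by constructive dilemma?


Constructive dilemma: (P → Q) ∧ (R → S), P ∨ R ⊢ Q ∨ S
Premise 1: the temperature is above 84°C → the temperature is above 50°C
Premise 2: the temperature is at most 84°C → the temperature is at most 91°C
Premise 3: the temperature is above 84°C ∨ the temperature is at most 84°C
Case 1: Assuming the temperature is above 84°C, then by Premise 1, the temperature is above 50°C.
Case 2: Assuming the temperature is at most 84°C, then by Premise 2, the temperature is at most 91°C.
Since one of the temperature is above 84°C or the temperature is at most 84°C must hold, we get the temperature is above 50°C or the temperature is at most 91°C.

The temperature is above 50°C or the temperature is at most 91°C.


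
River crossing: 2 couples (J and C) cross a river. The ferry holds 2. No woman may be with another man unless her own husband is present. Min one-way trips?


Label couples J and C.
1. WJ+WC → (far: WJ,WC; near: HJ,HC)
2. WJ ←   (far: WC; near: HJ,HC,WJ)
3. HJ+HC → (far: HJ,HC,WC; near: WJ)
4. HJ ←   (far: HC,WC; near: HJ,WJ)  — HJ returns, since WJ is alone on near bank
5. HJ+WJ → (far: all four; near: empty)
Every state respects the constraint.
Minimum trips = 5

5


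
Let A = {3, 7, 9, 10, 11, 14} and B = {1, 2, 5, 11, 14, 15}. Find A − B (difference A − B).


A = {3, 7, 9, 10, 11, 14}
B = {1, 2, 5, 11, 14, 15}
Operation: difference A − B
In A but not B: 3, 7, 9, 10

{3, 7, 9, 10}


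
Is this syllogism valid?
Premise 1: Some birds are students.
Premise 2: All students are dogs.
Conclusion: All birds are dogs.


Premise 1: Some birds are students.
Premise 2: All students are dogs.
Conclusion: All birds are dogs.
Fallacy: illicit minor. The minor term (birds) is distributed in the conclusion ('All birds ...') but undistributed in its premise ('Some birds are students' doesn't cover all birds).
Only 'Some birds are dogs' follows, not 'All'.

Invalid


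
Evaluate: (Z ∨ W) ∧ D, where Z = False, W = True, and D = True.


Z = False, W = True, D = True
Step 1: Z ∨ W = False OR True = True
Step 2: True ∧ D = True AND True = True
OR is true when at least one operand is true; AND requires both.

True


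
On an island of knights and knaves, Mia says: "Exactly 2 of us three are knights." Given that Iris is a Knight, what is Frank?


Mia claims exactly 2 knights among Mia, Iris, Frank.
Given: Iris is a Knight.

Case 1: Mia is a Knight (tells truth)
  Then exactly 2 of the three are knights.
  Counting Mia, Iris: 2 knight(s) so far. Need 0 more → Frank = Knave.
Case 2: Mia is a Knave (lies)
  Then the count is NOT 2.
  If Frank = Knight, count = 2 = 2 → claim would be true, contradicts lie.
  If Frank = Knave, count = 1 ≠ 2 → lie confirmed ✓

Frank is a Knave.

Knave


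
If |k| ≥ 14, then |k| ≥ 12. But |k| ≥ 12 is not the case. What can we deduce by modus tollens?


Modus tollens: P → Q, ¬Q ⊢ ¬P
P: |k| ≥ 14
Q: |k| ≥ 12
We have P → Q and Q is false.
By modus tollens, P must be false.

It is not the case that |k| ≥ 14


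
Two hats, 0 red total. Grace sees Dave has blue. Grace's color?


Total red = 0, Dave = blue
Red accounted for: 0
Remaining for Grace: 0
Grace's hat is blue.

blue


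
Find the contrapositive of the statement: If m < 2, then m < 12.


Original: If m < 2, then m < 12
Contrapositive: If ¬Q, then ¬P
Negate Q: not (m < 12)
Negate P: not (m < 2)

If not (m < 12), then not (m < 2).


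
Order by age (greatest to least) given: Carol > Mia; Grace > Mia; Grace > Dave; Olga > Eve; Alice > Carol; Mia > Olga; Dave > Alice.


Constraints: Carol > Mia; Grace > Mia; Grace > Dave; Olga > Eve; Alice > Carol; Mia > Olga; Dave > Alice
Method: at each step, the next-highest is the one remaining person who never appears on the smaller side of a constraint between remaining people.
  Step 1: remaining {Dave, Mia, Alice, Eve, Grace, Carol, Olga}; on the smaller side: {Dave, Mia, Alice, Eve, Carol, Olga} → Grace is next (Grace > Mia; Grace > Dave).
  Step 2: remaining {Dave, Mia, Alice, Eve, Carol, Olga}; on the smaller side: {Mia, Alice, Eve, Carol, Olga} → Dave is next (Dave > Alice).
  Step 3: remaining {Mia, Alice, Eve, Carol, Olga}; on the smaller side: {Mia, Eve, Carol, Olga} → Alice is next (Alice > Carol).
  Step 4: remaining {Mia, Eve, Carol, Olga}; on the smaller side: {Mia, Eve, Olga} → Carol is next (Carol > Mia).
  Step 5: remaining {Mia, Eve, Olga}; on the smaller side: {Eve, Olga} → Mia is next (Mia > Olga).
  Step 6: remaining {Eve, Olga}; on the smaller side: {Eve} → Olga is next (Olga > Eve).
  Step 7: only Eve remains → lowest.
Final ranking (highest to lowest):

Grace > Dave > Alice > Carol > Mia > Olga > Eve


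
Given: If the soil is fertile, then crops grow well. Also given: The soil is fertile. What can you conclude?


Modus ponens: P → Q, P ⊢ Q
P: the soil is fertile
Q: crops grow well
We have P → Q and P is true.
By modus ponens, Q must be true.

Crops grow well


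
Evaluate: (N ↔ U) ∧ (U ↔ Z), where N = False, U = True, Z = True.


N = False, U = True, Z = True
Step 1: N ↔ U is true when N and U have the same value. Result: False
Step 2: U ↔ Z is true when U and Z have the same value. Result: True
Step 3: False ∧ True = False

False


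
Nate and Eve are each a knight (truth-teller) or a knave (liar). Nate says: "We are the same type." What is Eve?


Nate says: "We are the same type."
Case 1: Nate is a Knight (truth-teller)
  Statement is true → they ARE the same → Eve is also a Knight
Case 2: Nate is a Knave (liar)
  Statement is false → they are NOT the same → Eve is a Knight
In both cases, Eve is a Knight.

Knight


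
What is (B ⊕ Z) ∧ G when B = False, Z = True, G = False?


B = False, Z = True, G = False
Step 1: B ⊕ Z = False XOR True = True
Step 2: True ∧ G = True AND False = False
XOR true when exactly one of B,Z is true; then AND with G.

False


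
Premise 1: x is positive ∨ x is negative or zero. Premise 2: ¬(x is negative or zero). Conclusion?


Disjunctive syllogism: P ∨ Q, ¬P ⊢ Q
Disjunction: x is positive ∨ x is negative or zero
We know it is not the case that x is negative or zero.
By disjunctive syllogism, the other disjunct must be true.

x is positive


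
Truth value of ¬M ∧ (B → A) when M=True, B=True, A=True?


M = True, B = True, A = True
Expression: ¬M ∧ (B → A)
Step 1: ¬M = NOT True = False
Step 2: B → A = True → True (false only if B=True, A=False) = True
Step 3: (False) ∧ (True) = False AND True = False

False


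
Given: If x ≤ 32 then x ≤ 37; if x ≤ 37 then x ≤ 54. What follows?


Hypothetical syllogism: P → Q, Q → R ⊢ P → R
Premise 1: x ≤ 32 → x ≤ 37
Premise 2: x ≤ 37 → x ≤ 54
Chain the implications: the middle term (x ≤ 37) links the two.
Conclusion: If x ≤ 32, then x ≤ 54.

If x ≤ 32, then x ≤ 54.


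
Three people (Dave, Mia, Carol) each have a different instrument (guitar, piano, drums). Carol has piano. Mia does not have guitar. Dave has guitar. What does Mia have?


From clues:
  Carol → piano
  Dave → guitar
By elimination, Mia gets the remaining.

drums


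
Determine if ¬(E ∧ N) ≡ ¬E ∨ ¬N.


Expression 1: ¬(E ∧ N)
Expression 2: ¬E ∨ ¬N
Truth table (E N | Expr1 Expr2):
  T T |   F     F
  T F |   T     T
  F T |   T     T
  F F |   T     T
All 4 rows agree, so the expressions are logically equivalent.

Yes


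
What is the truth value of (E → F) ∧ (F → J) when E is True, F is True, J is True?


E = True, F = True, J = True
Step 1: E → F is false only when E=True and F=False. Result: True
Step 2: F → J is false only when F=True and J=False. Result: True
Step 3: True ∧ True = True

True


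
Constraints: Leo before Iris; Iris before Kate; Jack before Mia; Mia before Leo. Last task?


Constraints: Leo before Iris; Iris before Kate; Jack before Mia; Mia before Leo
The last task can have nothing scheduled after it, so it must never appear on the left of a 'before'.
Tasks appearing before some other task: Leo, Iris, Jack, Mia.
The only task not in that list is Kate → it is last.

Kate
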